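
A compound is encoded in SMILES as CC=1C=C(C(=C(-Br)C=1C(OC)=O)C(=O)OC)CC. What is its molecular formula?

C13H15BrO4

Heavy atoms from the SMILES: 1 Br, 13 C, 4 O.
Implicit hydrogens by atom environment:
  5 × C (aromatic): no H
  4 × C: 3 H each → 12
  4 × O: no H
  2 × C: no H
  1 × Br: no H
  1 × C: 2 H
  1 × C (aromatic): 1 H
  Total hydrogens = 15.
Molecular formula: C13H15BrO4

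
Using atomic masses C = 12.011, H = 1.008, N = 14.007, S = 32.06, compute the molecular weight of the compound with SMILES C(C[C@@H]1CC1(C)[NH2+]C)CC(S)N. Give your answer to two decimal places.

189.34

Molecular formula: C9H21N2S+.
M = 9×12.011 + 21×1.008 + 2×14.007 + 1×32.06 = 189.34 g/mol.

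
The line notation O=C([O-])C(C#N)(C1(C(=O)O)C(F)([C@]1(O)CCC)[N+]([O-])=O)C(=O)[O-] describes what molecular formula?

Heavy atoms from the SMILES: 11 C, 1 F, 2 N, 9 O.
Implicit hydrogens by atom environment:
  8 × C: no H
  4 × O: no H
  3 × O (charge -1): no H
  2 × C: 2 H each → 4
  2 × O: 1 H each → 2
  1 × C: 3 H
  1 × F: no H
  1 × N (charge +1): no H
  1 × N: no H
  Total hydrogens = 9.
Net charge -2.
Molecular formula: [C11H9FN2O9]2-

[C11H9FN2O9]2-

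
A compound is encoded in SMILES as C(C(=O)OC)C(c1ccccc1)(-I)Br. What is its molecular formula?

Heavy atoms from the SMILES: 1 Br, 10 C, 1 I, 2 O.
Implicit hydrogens by atom environment:
  5 × C (aromatic): 1 H each → 5
  2 × C: no H
  2 × O: no H
  1 × Br: no H
  1 × C: 3 H
  1 × C: 2 H
  1 × C (aromatic): no H
  1 × I: no H
  Total hydrogens = 10.
Molecular formula: C10H10BrIO2

C10H10BrIO2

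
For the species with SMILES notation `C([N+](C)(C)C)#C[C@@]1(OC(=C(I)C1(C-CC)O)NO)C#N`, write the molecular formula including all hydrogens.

Heavy atoms from the SMILES: 13 C, 1 I, 3 N, 3 O.
Implicit hydrogens by atom environment:
  7 × C: no H
  4 × C: 3 H each → 12
  2 × C: 2 H each → 4
  2 × O: 1 H each → 2
  1 × I: no H
  1 × N: 1 H
  1 × N (charge +1): no H
  1 × N: no H
  1 × O: no H
  Total hydrogens = 19.
Net charge +1.
Molecular formula: C13H19IN3O3+

C13H19IN3O3+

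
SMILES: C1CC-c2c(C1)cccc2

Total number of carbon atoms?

10

The symbol for carbon appears 10 times in the SMILES. Lowercase c denotes aromatic carbon and counts toward C.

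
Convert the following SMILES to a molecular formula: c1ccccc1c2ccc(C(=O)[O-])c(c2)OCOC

Heavy atoms from the SMILES: 15 C, 4 O.
Implicit hydrogens by atom environment:
  8 × C (aromatic): 1 H each → 8
  4 × C (aromatic): no H
  3 × O: no H
  1 × C: 3 H
  1 × C: 2 H
  1 × C: no H
  1 × O (charge -1): no H
  Total hydrogens = 13.
Net charge -1.
Molecular formula: C15H13O4-

C15H13O4-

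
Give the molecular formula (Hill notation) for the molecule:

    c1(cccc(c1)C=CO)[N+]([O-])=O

Heavy atoms from the SMILES: 8 C, 1 N, 3 O.
Implicit hydrogens by atom environment:
  4 × C (aromatic): 1 H each → 4
  2 × C: 1 H each → 2
  2 × C (aromatic): no H
  1 × N (charge +1): no H
  1 × O: 1 H
  1 × O: no H
  1 × O (charge -1): no H
  Total hydrogens = 7.
Molecular formula: C8H7NO3

C8H7NO3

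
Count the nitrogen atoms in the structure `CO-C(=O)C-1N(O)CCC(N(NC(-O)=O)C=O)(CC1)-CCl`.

The symbol for nitrogen appears 3 times in the SMILES.

3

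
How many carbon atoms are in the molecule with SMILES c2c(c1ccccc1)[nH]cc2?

10

The symbol for carbon appears 10 times in the SMILES. Lowercase c denotes aromatic carbon and counts toward C.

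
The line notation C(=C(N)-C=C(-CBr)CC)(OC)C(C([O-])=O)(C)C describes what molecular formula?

C12H19BrNO3-

Heavy atoms from the SMILES: 1 Br, 12 C, 1 N, 3 O.
Implicit hydrogens by atom environment:
  5 × C: no H
  4 × C: 3 H each → 12
  2 × C: 2 H each → 4
  2 × O: no H
  1 × Br: no H
  1 × C: 1 H
  1 × N: 2 H
  1 × O (charge -1): no H
  Total hydrogens = 19.
Net charge -1.
Molecular formula: C12H19BrNO3-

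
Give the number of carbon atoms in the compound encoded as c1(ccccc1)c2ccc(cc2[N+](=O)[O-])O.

The symbol for carbon appears 12 times in the SMILES. Lowercase c denotes aromatic carbon and counts toward C.

12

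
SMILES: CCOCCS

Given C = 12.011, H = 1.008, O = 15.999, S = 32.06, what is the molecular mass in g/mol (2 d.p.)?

106.18

Molecular formula: C4H10OS.
M = 4×12.011 + 10×1.008 + 1×15.999 + 1×32.06 = 106.18 g/mol.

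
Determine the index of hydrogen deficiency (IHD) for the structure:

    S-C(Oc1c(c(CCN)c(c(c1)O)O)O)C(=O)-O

5

Molecular formula from the SMILES: C10H13NO6S.
DoU = (2C + 2 + N − H − X)/2 = (2·10 + 2 + 1 − 13 − 0)/2 = 10/2 = 5.
(Structurally: 1 ring(s) + 4 π bond(s) = 5.)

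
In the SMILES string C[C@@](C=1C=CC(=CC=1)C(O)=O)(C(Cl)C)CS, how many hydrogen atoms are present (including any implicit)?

Hydrogens are implicit in SMILES; fill each atom to its normal valence:
  4 × C (aromatic): 1 H each → 4
  2 × C: 3 H each → 6
  2 × C: no H
  2 × C (aromatic): no H
  1 × C: 2 H
  1 × C: 1 H
  1 × Cl: no H
  1 × O: 1 H
  1 × O: no H
  1 × S: 1 H
  Total hydrogens = 15.

15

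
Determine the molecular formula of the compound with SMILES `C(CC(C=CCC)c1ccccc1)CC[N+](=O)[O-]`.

Heavy atoms from the SMILES: 15 C, 1 N, 2 O.
Implicit hydrogens by atom environment:
  5 × C: 2 H each → 10
  5 × C (aromatic): 1 H each → 5
  3 × C: 1 H each → 3
  1 × C: 3 H
  1 × C (aromatic): no H
  1 × N (charge +1): no H
  1 × O: no H
  1 × O (charge -1): no H
  Total hydrogens = 21.
Molecular formula: C15H21NO2

C15H21NO2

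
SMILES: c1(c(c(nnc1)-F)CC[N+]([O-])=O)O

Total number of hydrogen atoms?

Hydrogens are implicit in SMILES; fill each atom to its normal valence:
  3 × C (aromatic): no H
  2 × C: 2 H each → 4
  2 × N (aromatic): no H
  1 × C (aromatic): 1 H
  1 × F: no H
  1 × N (charge +1): no H
  1 × O: 1 H
  1 × O: no H
  1 × O (charge -1): no H
  Total hydrogens = 6.

6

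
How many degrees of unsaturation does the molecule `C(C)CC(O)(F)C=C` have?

1

Molecular formula from the SMILES: C6H11FO.
DoU = (2C + 2 + N − H − X)/2 = (2·6 + 2 + 0 − 11 − 1)/2 = 2/2 = 1.
(Structurally: 0 ring(s) + 1 π bond(s) = 1.)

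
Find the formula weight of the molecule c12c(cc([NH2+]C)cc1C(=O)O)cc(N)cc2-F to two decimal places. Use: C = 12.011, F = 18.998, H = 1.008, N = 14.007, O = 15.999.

Molecular formula: C12H12FN2O2+.
M = 12×12.011 + 1×18.998 + 12×1.008 + 2×14.007 + 2×15.999 = 235.24 g/mol.

235.24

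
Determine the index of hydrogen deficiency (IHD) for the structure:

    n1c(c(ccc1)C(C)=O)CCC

5

Molecular formula from the SMILES: C10H13NO.
DoU = (2C + 2 + N − H − X)/2 = (2·10 + 2 + 1 − 13 − 0)/2 = 10/2 = 5.
(Structurally: 1 ring(s) + 4 π bond(s) = 5.)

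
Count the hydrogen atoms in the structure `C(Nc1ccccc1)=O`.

7

Hydrogens are implicit in SMILES; fill each atom to its normal valence:
  5 × C (aromatic): 1 H each → 5
  1 × C: 1 H
  1 × C (aromatic): no H
  1 × N: 1 H
  1 × O: no H
  Total hydrogens = 7.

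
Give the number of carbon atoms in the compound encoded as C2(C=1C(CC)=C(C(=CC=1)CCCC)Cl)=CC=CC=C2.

The symbol for carbon appears 18 times in the SMILES. (Cl is a single chlorine, not C + l.)

18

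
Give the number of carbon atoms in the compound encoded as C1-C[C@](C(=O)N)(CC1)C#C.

8

The symbol for carbon appears 8 times in the SMILES.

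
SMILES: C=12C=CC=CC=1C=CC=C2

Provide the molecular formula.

Heavy atoms from the SMILES: 10 C.
Implicit hydrogens by atom environment:
  8 × C (aromatic): 1 H each → 8
  2 × C (aromatic): no H
  Total hydrogens = 8.
Molecular formula: C10H8

C10H8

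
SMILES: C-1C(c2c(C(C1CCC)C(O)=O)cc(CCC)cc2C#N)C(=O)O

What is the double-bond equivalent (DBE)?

9

Molecular formula from the SMILES: C19H23NO4.
DoU = (2C + 2 + N − H − X)/2 = (2·19 + 2 + 1 − 23 − 0)/2 = 18/2 = 9.
(Structurally: 2 ring(s) + 7 π bond(s) = 9.)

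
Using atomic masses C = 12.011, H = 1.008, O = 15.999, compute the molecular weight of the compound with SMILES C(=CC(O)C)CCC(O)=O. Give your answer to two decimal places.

144.17

Molecular formula: C7H12O3.
M = 7×12.011 + 12×1.008 + 3×15.999 = 144.17 g/mol.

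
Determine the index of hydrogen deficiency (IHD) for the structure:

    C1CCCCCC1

1

Molecular formula from the SMILES: C7H14.
DoU = (2C + 2 + N − H − X)/2 = (2·7 + 2 + 0 − 14 − 0)/2 = 2/2 = 1.
(Structurally: 1 ring(s) + 0 π bond(s) = 1.)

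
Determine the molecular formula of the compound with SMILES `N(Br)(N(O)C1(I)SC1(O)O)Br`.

C2H3Br2IN2O3S

Heavy atoms from the SMILES: 2 Br, 2 C, 1 I, 2 N, 3 O, 1 S.
Implicit hydrogens by atom environment:
  3 × O: 1 H each → 3
  2 × Br: no H
  2 × C: no H
  2 × N: no H
  1 × I: no H
  1 × S: no H
  Total hydrogens = 3.
Molecular formula: C2H3Br2IN2O3S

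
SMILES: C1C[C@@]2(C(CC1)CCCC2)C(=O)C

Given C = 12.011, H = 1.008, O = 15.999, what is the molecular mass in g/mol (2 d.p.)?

180.29

Molecular formula: C12H20O.
M = 12×12.011 + 20×1.008 + 1×15.999 = 180.29 g/mol.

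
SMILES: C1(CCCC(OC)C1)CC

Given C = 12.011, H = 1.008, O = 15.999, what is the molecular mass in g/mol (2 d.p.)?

Molecular formula: C9H18O.
M = 9×12.011 + 18×1.008 + 1×15.999 = 142.24 g/mol.

142.24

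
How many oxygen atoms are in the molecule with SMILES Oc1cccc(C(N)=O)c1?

The symbol for oxygen appears 2 times in the SMILES.

2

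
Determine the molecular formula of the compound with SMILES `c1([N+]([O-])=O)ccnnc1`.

C4H3N3O2

Heavy atoms from the SMILES: 4 C, 3 N, 2 O.
Implicit hydrogens by atom environment:
  3 × C (aromatic): 1 H each → 3
  2 × N (aromatic): no H
  1 × C (aromatic): no H
  1 × N (charge +1): no H
  1 × O: no H
  1 × O (charge -1): no H
  Total hydrogens = 3.
Molecular formula: C4H3N3O2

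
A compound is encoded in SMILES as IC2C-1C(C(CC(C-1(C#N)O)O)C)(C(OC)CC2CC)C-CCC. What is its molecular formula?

Heavy atoms from the SMILES: 19 C, 1 I, 1 N, 3 O.
Implicit hydrogens by atom environment:
  6 × C: 2 H each → 12
  6 × C: 1 H each → 6
  4 × C: 3 H each → 12
  3 × C: no H
  2 × O: 1 H each → 2
  1 × I: no H
  1 × N: no H
  1 × O: no H
  Total hydrogens = 32.
Molecular formula: C19H32INO3

C19H32INO3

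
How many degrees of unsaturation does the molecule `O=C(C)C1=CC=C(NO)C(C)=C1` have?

Molecular formula from the SMILES: C9H11NO2.
DoU = (2C + 2 + N − H − X)/2 = (2·9 + 2 + 1 − 11 − 0)/2 = 10/2 = 5.
(Structurally: 1 ring(s) + 4 π bond(s) = 5.)

5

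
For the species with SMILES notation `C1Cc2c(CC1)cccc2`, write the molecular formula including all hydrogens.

C10H12

Heavy atoms from the SMILES: 10 C.
Implicit hydrogens by atom environment:
  4 × C: 2 H each → 8
  4 × C (aromatic): 1 H each → 4
  2 × C (aromatic): no H
  Total hydrogens = 12.
Molecular formula: C10H12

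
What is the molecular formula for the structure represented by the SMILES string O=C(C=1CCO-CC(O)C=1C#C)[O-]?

C9H9O4-

Heavy atoms from the SMILES: 9 C, 4 O.
Implicit hydrogens by atom environment:
  4 × C: no H
  3 × C: 2 H each → 6
  2 × C: 1 H each → 2
  2 × O: no H
  1 × O: 1 H
  1 × O (charge -1): no H
  Total hydrogens = 9.
Net charge -1.
Molecular formula: C9H9O4-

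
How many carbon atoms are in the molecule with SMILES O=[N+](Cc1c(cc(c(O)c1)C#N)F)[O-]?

The symbol for carbon appears 8 times in the SMILES. Lowercase c denotes aromatic carbon and counts toward C.

8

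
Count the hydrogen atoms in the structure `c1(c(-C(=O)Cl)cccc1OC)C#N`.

6

Hydrogens are implicit in SMILES; fill each atom to its normal valence:
  3 × C (aromatic): 1 H each → 3
  3 × C (aromatic): no H
  2 × C: no H
  2 × O: no H
  1 × C: 3 H
  1 × Cl: no H
  1 × N: no H
  Total hydrogens = 6.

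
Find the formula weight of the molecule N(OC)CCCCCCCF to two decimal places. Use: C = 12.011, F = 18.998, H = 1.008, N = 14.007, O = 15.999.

163.24

Molecular formula: C8H18FNO.
M = 8×12.011 + 1×18.998 + 18×1.008 + 1×14.007 + 1×15.999 = 163.24 g/mol.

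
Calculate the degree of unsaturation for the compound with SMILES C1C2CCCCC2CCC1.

Molecular formula from the SMILES: C10H18.
DoU = (2C + 2 + N − H − X)/2 = (2·10 + 2 + 0 − 18 − 0)/2 = 4/2 = 2.
(Structurally: 2 ring(s) + 0 π bond(s) = 2.)

2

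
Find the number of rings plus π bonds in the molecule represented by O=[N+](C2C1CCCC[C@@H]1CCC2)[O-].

3

Molecular formula from the SMILES: C10H17NO2.
DoU = (2C + 2 + N − H − X)/2 = (2·10 + 2 + 1 − 17 − 0)/2 = 6/2 = 3.
(Structurally: 2 ring(s) + 1 π bond(s) = 3.)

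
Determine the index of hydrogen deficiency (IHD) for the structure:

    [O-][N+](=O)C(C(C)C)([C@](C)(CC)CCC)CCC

1

Molecular formula from the SMILES: C14H29NO2.
DoU = (2C + 2 + N − H − X)/2 = (2·14 + 2 + 1 − 29 − 0)/2 = 2/2 = 1.
(Structurally: 0 ring(s) + 1 π bond(s) = 1.)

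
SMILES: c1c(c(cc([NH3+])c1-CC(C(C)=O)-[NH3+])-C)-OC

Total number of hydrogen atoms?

Hydrogens are implicit in SMILES; fill each atom to its normal valence:
  4 × C (aromatic): no H
  3 × C: 3 H each → 9
  2 × C (aromatic): 1 H each → 2
  2 × N (charge +1): 3 H each → 6
  2 × O: no H
  1 × C: 2 H
  1 × C: 1 H
  1 × C: no H
  Total hydrogens = 20.

20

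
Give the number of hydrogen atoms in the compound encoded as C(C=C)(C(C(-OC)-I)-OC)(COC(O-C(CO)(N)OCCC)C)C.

Hydrogens are implicit in SMILES; fill each atom to its normal valence:
  5 × C: 3 H each → 15
  5 × C: 2 H each → 10
  5 × O: no H
  4 × C: 1 H each → 4
  2 × C: no H
  1 × I: no H
  1 × N: 2 H
  1 × O: 1 H
  Total hydrogens = 32.

32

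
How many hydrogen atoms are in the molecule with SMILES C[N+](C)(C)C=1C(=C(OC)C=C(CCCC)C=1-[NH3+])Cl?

25

Hydrogens are implicit in SMILES; fill each atom to its normal valence:
  5 × C: 3 H each → 15
  5 × C (aromatic): no H
  3 × C: 2 H each → 6
  1 × C (aromatic): 1 H
  1 × Cl: no H
  1 × N (charge +1): 3 H
  1 × N (charge +1): no H
  1 × O: no H
  Total hydrogens = 25.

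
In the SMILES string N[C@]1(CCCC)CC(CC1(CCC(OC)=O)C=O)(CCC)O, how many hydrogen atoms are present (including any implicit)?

31

Hydrogens are implicit in SMILES; fill each atom to its normal valence:
  9 × C: 2 H each → 18
  4 × C: no H
  3 × C: 3 H each → 9
  3 × O: no H
  1 × C: 1 H
  1 × N: 2 H
  1 × O: 1 H
  Total hydrogens = 31.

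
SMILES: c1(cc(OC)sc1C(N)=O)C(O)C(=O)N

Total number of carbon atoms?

The symbol for carbon appears 8 times in the SMILES. Lowercase c denotes aromatic carbon and counts toward C.

8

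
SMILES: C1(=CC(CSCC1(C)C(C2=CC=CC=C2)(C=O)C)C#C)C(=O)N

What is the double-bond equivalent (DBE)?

Molecular formula from the SMILES: C19H21NO2S.
DoU = (2C + 2 + N − H − X)/2 = (2·19 + 2 + 1 − 21 − 0)/2 = 20/2 = 10.
(Structurally: 2 ring(s) + 8 π bond(s) = 10.)

10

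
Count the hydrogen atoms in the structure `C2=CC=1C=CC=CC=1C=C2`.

8

Hydrogens are implicit in SMILES; fill each atom to its normal valence:
  8 × C (aromatic): 1 H each → 8
  2 × C (aromatic): no H
  Total hydrogens = 8.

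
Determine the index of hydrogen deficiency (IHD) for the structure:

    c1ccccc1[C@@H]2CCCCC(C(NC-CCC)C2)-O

Molecular formula from the SMILES: C18H29NO.
DoU = (2C + 2 + N − H − X)/2 = (2·18 + 2 + 1 − 29 − 0)/2 = 10/2 = 5.
(Structurally: 2 ring(s) + 3 π bond(s) = 5.)

5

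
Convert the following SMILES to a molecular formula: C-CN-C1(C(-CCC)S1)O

Heavy atoms from the SMILES: 7 C, 1 N, 1 O, 1 S.
Implicit hydrogens by atom environment:
  3 × C: 2 H each → 6
  2 × C: 3 H each → 6
  1 × C: 1 H
  1 × C: no H
  1 × N: 1 H
  1 × O: 1 H
  1 × S: no H
  Total hydrogens = 15.
Molecular formula: C7H15NOS

C7H15NOS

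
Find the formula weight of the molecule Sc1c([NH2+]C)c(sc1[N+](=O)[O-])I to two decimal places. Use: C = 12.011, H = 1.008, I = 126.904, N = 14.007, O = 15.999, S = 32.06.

317.14

Molecular formula: C5H6IN2O2S2+.
M = 5×12.011 + 6×1.008 + 1×126.904 + 2×14.007 + 2×15.999 + 2×32.06 = 317.14 g/mol.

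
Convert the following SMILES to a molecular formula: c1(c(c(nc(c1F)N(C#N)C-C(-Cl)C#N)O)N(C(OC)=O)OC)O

Heavy atoms from the SMILES: 12 C, 1 Cl, 1 F, 5 N, 5 O.
Implicit hydrogens by atom environment:
  5 × C (aromatic): no H
  4 × N: no H
  3 × C: no H
  3 × O: no H
  2 × C: 3 H each → 6
  2 × O: 1 H each → 2
  1 × C: 2 H
  1 × C: 1 H
  1 × Cl: no H
  1 × F: no H
  1 × N (aromatic): no H
  Total hydrogens = 11.
Molecular formula: C12H11ClFN5O5

C12H11ClFN5O5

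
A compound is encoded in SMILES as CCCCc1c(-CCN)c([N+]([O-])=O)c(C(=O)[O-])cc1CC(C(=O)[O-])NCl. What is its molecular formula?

[C16H20ClN3O6]2-

Heavy atoms from the SMILES: 16 C, 1 Cl, 3 N, 6 O.
Implicit hydrogens by atom environment:
  6 × C: 2 H each → 12
  5 × C (aromatic): no H
  3 × O: no H
  3 × O (charge -1): no H
  2 × C: no H
  1 × C: 3 H
  1 × C (aromatic): 1 H
  1 × C: 1 H
  1 × Cl: no H
  1 × N: 2 H
  1 × N: 1 H
  1 × N (charge +1): no H
  Total hydrogens = 20.
Net charge -2.
Molecular formula: [C16H20ClN3O6]2-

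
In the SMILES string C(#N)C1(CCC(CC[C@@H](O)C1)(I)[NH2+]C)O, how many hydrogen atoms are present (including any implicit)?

Hydrogens are implicit in SMILES; fill each atom to its normal valence:
  5 × C: 2 H each → 10
  3 × C: no H
  2 × O: 1 H each → 2
  1 × C: 3 H
  1 × C: 1 H
  1 × I: no H
  1 × N (charge +1): 2 H
  1 × N: no H
  Total hydrogens = 18.

18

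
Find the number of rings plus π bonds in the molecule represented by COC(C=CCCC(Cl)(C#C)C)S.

3

Molecular formula from the SMILES: C10H15ClOS.
DoU = (2C + 2 + N − H − X)/2 = (2·10 + 2 + 0 − 15 − 1)/2 = 6/2 = 3.
(Structurally: 0 ring(s) + 3 π bond(s) = 3.)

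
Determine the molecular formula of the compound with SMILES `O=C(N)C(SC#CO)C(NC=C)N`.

C7H11N3O2S

Heavy atoms from the SMILES: 7 C, 3 N, 2 O, 1 S.
Implicit hydrogens by atom environment:
  3 × C: 1 H each → 3
  3 × C: no H
  2 × N: 2 H each → 4
  1 × C: 2 H
  1 × N: 1 H
  1 × O: 1 H
  1 × O: no H
  1 × S: no H
  Total hydrogens = 11.
Molecular formula: C7H11N3O2S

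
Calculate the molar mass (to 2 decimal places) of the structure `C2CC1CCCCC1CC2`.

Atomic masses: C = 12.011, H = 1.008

Molecular formula: C10H18.
M = 10×12.011 + 18×1.008 = 138.25 g/mol.

138.25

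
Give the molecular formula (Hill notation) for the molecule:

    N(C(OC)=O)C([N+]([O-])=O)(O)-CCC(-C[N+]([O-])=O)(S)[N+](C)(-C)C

C10H21N4O7S+

Heavy atoms from the SMILES: 10 C, 4 N, 7 O, 1 S.
Implicit hydrogens by atom environment:
  4 × C: 3 H each → 12
  4 × O: no H
  3 × C: 2 H each → 6
  3 × C: no H
  3 × N (charge +1): no H
  2 × O (charge -1): no H
  1 × N: 1 H
  1 × O: 1 H
  1 × S: 1 H
  Total hydrogens = 21.
Net charge +1.
Molecular formula: C10H21N4O7S+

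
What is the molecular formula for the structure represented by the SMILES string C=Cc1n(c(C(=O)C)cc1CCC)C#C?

C13H15NO

Heavy atoms from the SMILES: 13 C, 1 N, 1 O.
Implicit hydrogens by atom environment:
  3 × C: 2 H each → 6
  3 × C (aromatic): no H
  2 × C: 3 H each → 6
  2 × C: 1 H each → 2
  2 × C: no H
  1 × C (aromatic): 1 H
  1 × N (aromatic): no H
  1 × O: no H
  Total hydrogens = 15.
Molecular formula: C13H15NO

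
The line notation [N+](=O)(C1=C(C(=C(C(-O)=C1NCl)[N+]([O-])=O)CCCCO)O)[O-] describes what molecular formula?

C10H12ClN3O7

Heavy atoms from the SMILES: 10 C, 1 Cl, 3 N, 7 O.
Implicit hydrogens by atom environment:
  6 × C (aromatic): no H
  4 × C: 2 H each → 8
  3 × O: 1 H each → 3
  2 × N (charge +1): no H
  2 × O: no H
  2 × O (charge -1): no H
  1 × Cl: no H
  1 × N: 1 H
  Total hydrogens = 12.
Molecular formula: C10H12ClN3O7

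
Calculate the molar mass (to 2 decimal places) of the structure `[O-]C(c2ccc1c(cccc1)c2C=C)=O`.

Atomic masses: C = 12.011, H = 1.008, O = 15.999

197.21

Molecular formula: C13H9O2-.
M = 13×12.011 + 9×1.008 + 2×15.999 = 197.21 g/mol.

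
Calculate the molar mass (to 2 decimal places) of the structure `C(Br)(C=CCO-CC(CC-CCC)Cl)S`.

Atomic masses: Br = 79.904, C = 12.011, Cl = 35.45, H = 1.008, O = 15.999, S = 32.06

Molecular formula: C11H20BrClOS.
M = 1×79.904 + 11×12.011 + 1×35.45 + 20×1.008 + 1×15.999 + 1×32.06 = 315.69 g/mol.

315.69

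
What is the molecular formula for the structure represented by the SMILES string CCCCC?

C5H12

Heavy atoms from the SMILES: 5 C.
Implicit hydrogens by atom environment:
  3 × C: 2 H each → 6
  2 × C: 3 H each → 6
  Total hydrogens = 12.
Molecular formula: C5H12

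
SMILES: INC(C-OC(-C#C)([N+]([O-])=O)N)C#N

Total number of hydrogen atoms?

Hydrogens are implicit in SMILES; fill each atom to its normal valence:
  3 × C: no H
  2 × C: 1 H each → 2
  2 × O: no H
  1 × C: 2 H
  1 × I: no H
  1 × N: 2 H
  1 × N: 1 H
  1 × N: no H
  1 × N (charge +1): no H
  1 × O (charge -1): no H
  Total hydrogens = 7.

7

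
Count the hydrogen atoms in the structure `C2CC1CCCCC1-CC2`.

18

Hydrogens are implicit in SMILES; fill each atom to its normal valence:
  8 × C: 2 H each → 16
  2 × C: 1 H each → 2
  Total hydrogens = 18.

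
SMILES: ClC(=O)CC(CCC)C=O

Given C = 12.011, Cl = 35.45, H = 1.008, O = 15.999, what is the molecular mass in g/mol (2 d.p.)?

162.61

Molecular formula: C7H11ClO2.
M = 7×12.011 + 1×35.45 + 11×1.008 + 2×15.999 = 162.61 g/mol.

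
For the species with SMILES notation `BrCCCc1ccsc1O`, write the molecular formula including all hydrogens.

Heavy atoms from the SMILES: 1 Br, 7 C, 1 O, 1 S.
Implicit hydrogens by atom environment:
  3 × C: 2 H each → 6
  2 × C (aromatic): 1 H each → 2
  2 × C (aromatic): no H
  1 × Br: no H
  1 × O: 1 H
  1 × S (aromatic): no H
  Total hydrogens = 9.
Molecular formula: C7H9BrOS

C7H9BrOS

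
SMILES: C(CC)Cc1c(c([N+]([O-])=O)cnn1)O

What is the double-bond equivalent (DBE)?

Molecular formula from the SMILES: C8H11N3O3.
DoU = (2C + 2 + N − H − X)/2 = (2·8 + 2 + 3 − 11 − 0)/2 = 10/2 = 5.
(Structurally: 1 ring(s) + 4 π bond(s) = 5.)

5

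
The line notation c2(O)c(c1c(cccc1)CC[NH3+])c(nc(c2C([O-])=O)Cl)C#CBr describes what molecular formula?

Heavy atoms from the SMILES: 1 Br, 16 C, 1 Cl, 2 N, 3 O.
Implicit hydrogens by atom environment:
  7 × C (aromatic): no H
  4 × C (aromatic): 1 H each → 4
  3 × C: no H
  2 × C: 2 H each → 4
  1 × Br: no H
  1 × Cl: no H
  1 × N (charge +1): 3 H
  1 × N (aromatic): no H
  1 × O: 1 H
  1 × O: no H
  1 × O (charge -1): no H
  Total hydrogens = 12.
Molecular formula: C16H12BrClN2O3

C16H12BrClN2O3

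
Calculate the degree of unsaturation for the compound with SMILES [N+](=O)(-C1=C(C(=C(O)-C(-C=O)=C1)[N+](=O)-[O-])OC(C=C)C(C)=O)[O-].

9

Molecular formula from the SMILES: C12H10N2O8.
DoU = (2C + 2 + N − H − X)/2 = (2·12 + 2 + 2 − 10 − 0)/2 = 18/2 = 9.
(Structurally: 1 ring(s) + 8 π bond(s) = 9.)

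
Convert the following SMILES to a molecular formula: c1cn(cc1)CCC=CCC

Heavy atoms from the SMILES: 10 C, 1 N.
Implicit hydrogens by atom environment:
  4 × C (aromatic): 1 H each → 4
  3 × C: 2 H each → 6
  2 × C: 1 H each → 2
  1 × C: 3 H
  1 × N (aromatic): no H
  Total hydrogens = 15.
Molecular formula: C10H15N

C10H15N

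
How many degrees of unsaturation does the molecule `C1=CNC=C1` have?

3

Molecular formula from the SMILES: C4H5N.
DoU = (2C + 2 + N − H − X)/2 = (2·4 + 2 + 1 − 5 − 0)/2 = 6/2 = 3.
(Structurally: 1 ring(s) + 2 π bond(s) = 3.)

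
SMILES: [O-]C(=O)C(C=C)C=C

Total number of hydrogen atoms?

7

Hydrogens are implicit in SMILES; fill each atom to its normal valence:
  3 × C: 1 H each → 3
  2 × C: 2 H each → 4
  1 × C: no H
  1 × O: no H
  1 × O (charge -1): no H
  Total hydrogens = 7.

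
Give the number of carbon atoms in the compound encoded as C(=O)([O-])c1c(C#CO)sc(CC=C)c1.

The symbol for carbon appears 10 times in the SMILES. Lowercase c denotes aromatic carbon and counts toward C.

10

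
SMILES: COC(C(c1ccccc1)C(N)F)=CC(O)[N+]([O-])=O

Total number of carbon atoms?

12

The symbol for carbon appears 12 times in the SMILES. Lowercase c denotes aromatic carbon and counts toward C.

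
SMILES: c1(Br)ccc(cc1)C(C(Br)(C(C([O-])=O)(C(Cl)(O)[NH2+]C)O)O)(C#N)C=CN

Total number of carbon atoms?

15

The symbol for carbon appears 15 times in the SMILES. Lowercase c denotes aromatic carbon and counts toward C.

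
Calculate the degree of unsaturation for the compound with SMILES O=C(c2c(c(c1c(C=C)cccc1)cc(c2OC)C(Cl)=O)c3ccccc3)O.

Molecular formula from the SMILES: C23H17ClO4.
DoU = (2C + 2 + N − H − X)/2 = (2·23 + 2 + 0 − 17 − 1)/2 = 30/2 = 15.
(Structurally: 3 ring(s) + 12 π bond(s) = 15.)

15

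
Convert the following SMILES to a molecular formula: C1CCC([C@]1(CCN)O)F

Heavy atoms from the SMILES: 7 C, 1 F, 1 N, 1 O.
Implicit hydrogens by atom environment:
  5 × C: 2 H each → 10
  1 × C: 1 H
  1 × C: no H
  1 × F: no H
  1 × N: 2 H
  1 × O: 1 H
  Total hydrogens = 14.
Molecular formula: C7H14FNO

C7H14FNO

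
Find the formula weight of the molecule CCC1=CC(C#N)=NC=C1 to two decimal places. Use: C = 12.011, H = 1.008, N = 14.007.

Molecular formula: C8H8N2.
M = 8×12.011 + 8×1.008 + 2×14.007 = 132.17 g/mol.

132.17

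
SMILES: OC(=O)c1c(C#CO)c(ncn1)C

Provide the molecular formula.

C8H6N2O3

Heavy atoms from the SMILES: 8 C, 2 N, 3 O.
Implicit hydrogens by atom environment:
  3 × C (aromatic): no H
  3 × C: no H
  2 × N (aromatic): no H
  2 × O: 1 H each → 2
  1 × C: 3 H
  1 × C (aromatic): 1 H
  1 × O: no H
  Total hydrogens = 6.
Molecular formula: C8H6N2O3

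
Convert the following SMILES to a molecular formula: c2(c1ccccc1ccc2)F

C10H7F

Heavy atoms from the SMILES: 10 C, 1 F.
Implicit hydrogens by atom environment:
  7 × C (aromatic): 1 H each → 7
  3 × C (aromatic): no H
  1 × F: no H
  Total hydrogens = 7.
Molecular formula: C10H7F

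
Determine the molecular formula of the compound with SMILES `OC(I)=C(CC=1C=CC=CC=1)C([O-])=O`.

C10H8IO3-

Heavy atoms from the SMILES: 10 C, 1 I, 3 O.
Implicit hydrogens by atom environment:
  5 × C (aromatic): 1 H each → 5
  3 × C: no H
  1 × C: 2 H
  1 × C (aromatic): no H
  1 × I: no H
  1 × O: 1 H
  1 × O: no H
  1 × O (charge -1): no H
  Total hydrogens = 8.
Net charge -1.
Molecular formula: C10H8IO3-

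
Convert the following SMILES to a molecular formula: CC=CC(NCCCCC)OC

Heavy atoms from the SMILES: 10 C, 1 N, 1 O.
Implicit hydrogens by atom environment:
  4 × C: 2 H each → 8
  3 × C: 3 H each → 9
  3 × C: 1 H each → 3
  1 × N: 1 H
  1 × O: no H
  Total hydrogens = 21.
Molecular formula: C10H21NO

C10H21NO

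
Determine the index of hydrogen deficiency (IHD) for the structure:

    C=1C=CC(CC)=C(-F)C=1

4

Molecular formula from the SMILES: C8H9F.
DoU = (2C + 2 + N − H − X)/2 = (2·8 + 2 + 0 − 9 − 1)/2 = 8/2 = 4.
(Structurally: 1 ring(s) + 3 π bond(s) = 4.)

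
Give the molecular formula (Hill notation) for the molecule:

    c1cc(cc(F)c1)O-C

C7H7FO

Heavy atoms from the SMILES: 7 C, 1 F, 1 O.
Implicit hydrogens by atom environment:
  4 × C (aromatic): 1 H each → 4
  2 × C (aromatic): no H
  1 × C: 3 H
  1 × F: no H
  1 × O: no H
  Total hydrogens = 7.
Molecular formula: C7H7FO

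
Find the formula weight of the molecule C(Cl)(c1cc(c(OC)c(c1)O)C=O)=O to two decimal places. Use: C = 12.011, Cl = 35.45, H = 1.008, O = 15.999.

Molecular formula: C9H7ClO4.
M = 9×12.011 + 1×35.45 + 7×1.008 + 4×15.999 = 214.60 g/mol.

214.60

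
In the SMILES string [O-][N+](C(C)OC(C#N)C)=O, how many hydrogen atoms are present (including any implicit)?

Hydrogens are implicit in SMILES; fill each atom to its normal valence:
  2 × C: 3 H each → 6
  2 × C: 1 H each → 2
  2 × O: no H
  1 × C: no H
  1 × N: no H
  1 × N (charge +1): no H
  1 × O (charge -1): no H
  Total hydrogens = 8.

8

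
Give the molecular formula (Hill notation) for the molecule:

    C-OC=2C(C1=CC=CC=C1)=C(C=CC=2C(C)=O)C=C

Heavy atoms from the SMILES: 17 C, 2 O.
Implicit hydrogens by atom environment:
  7 × C (aromatic): 1 H each → 7
  5 × C (aromatic): no H
  2 × C: 3 H each → 6
  2 × O: no H
  1 × C: 2 H
  1 × C: 1 H
  1 × C: no H
  Total hydrogens = 16.
Molecular formula: C17H16O2

C17H16O2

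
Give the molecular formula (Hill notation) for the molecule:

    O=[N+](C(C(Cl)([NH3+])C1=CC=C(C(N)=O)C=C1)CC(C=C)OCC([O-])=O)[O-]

C15H18ClN3O6

Heavy atoms from the SMILES: 15 C, 1 Cl, 3 N, 6 O.
Implicit hydrogens by atom environment:
  4 × C (aromatic): 1 H each → 4
  4 × O: no H
  3 × C: 2 H each → 6
  3 × C: 1 H each → 3
  3 × C: no H
  2 × C (aromatic): no H
  2 × O (charge -1): no H
  1 × Cl: no H
  1 × N (charge +1): 3 H
  1 × N: 2 H
  1 × N (charge +1): no H
  Total hydrogens = 18.
Molecular formula: C15H18ClN3O6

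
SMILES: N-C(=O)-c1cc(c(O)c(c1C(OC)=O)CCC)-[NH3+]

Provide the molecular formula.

C12H17N2O4+

Heavy atoms from the SMILES: 12 C, 2 N, 4 O.
Implicit hydrogens by atom environment:
  5 × C (aromatic): no H
  3 × O: no H
  2 × C: 3 H each → 6
  2 × C: 2 H each → 4
  2 × C: no H
  1 × C (aromatic): 1 H
  1 × N (charge +1): 3 H
  1 × N: 2 H
  1 × O: 1 H
  Total hydrogens = 17.
Net charge +1.
Molecular formula: C12H17N2O4+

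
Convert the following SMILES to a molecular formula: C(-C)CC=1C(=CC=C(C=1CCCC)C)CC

C16H26

Heavy atoms from the SMILES: 16 C.
Implicit hydrogens by atom environment:
  6 × C: 2 H each → 12
  4 × C: 3 H each → 12
  4 × C (aromatic): no H
  2 × C (aromatic): 1 H each → 2
  Total hydrogens = 26.
Molecular formula: C16H26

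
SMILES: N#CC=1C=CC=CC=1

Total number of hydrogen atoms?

5

Hydrogens are implicit in SMILES; fill each atom to its normal valence:
  5 × C (aromatic): 1 H each → 5
  1 × C (aromatic): no H
  1 × C: no H
  1 × N: no H
  Total hydrogens = 5.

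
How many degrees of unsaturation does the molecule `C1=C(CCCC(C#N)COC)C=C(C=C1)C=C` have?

7

Molecular formula from the SMILES: C15H19NO.
DoU = (2C + 2 + N − H − X)/2 = (2·15 + 2 + 1 − 19 − 0)/2 = 14/2 = 7.
(Structurally: 1 ring(s) + 6 π bond(s) = 7.)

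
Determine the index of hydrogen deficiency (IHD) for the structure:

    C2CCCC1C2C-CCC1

Molecular formula from the SMILES: C10H18.
DoU = (2C + 2 + N − H − X)/2 = (2·10 + 2 + 0 − 18 − 0)/2 = 4/2 = 2.
(Structurally: 2 ring(s) + 0 π bond(s) = 2.)

2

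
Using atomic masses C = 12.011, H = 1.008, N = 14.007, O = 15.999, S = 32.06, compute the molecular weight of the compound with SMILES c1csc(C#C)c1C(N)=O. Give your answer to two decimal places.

151.18

Molecular formula: C7H5NOS.
M = 7×12.011 + 5×1.008 + 1×14.007 + 1×15.999 + 1×32.06 = 151.18 g/mol.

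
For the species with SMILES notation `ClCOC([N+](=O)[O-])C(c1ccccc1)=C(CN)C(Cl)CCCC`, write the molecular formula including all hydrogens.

C16H22Cl2N2O3

Heavy atoms from the SMILES: 16 C, 2 Cl, 2 N, 3 O.
Implicit hydrogens by atom environment:
  5 × C: 2 H each → 10
  5 × C (aromatic): 1 H each → 5
  2 × C: 1 H each → 2
  2 × C: no H
  2 × Cl: no H
  2 × O: no H
  1 × C: 3 H
  1 × C (aromatic): no H
  1 × N: 2 H
  1 × N (charge +1): no H
  1 × O (charge -1): no H
  Total hydrogens = 22.
Molecular formula: C16H22Cl2N2O3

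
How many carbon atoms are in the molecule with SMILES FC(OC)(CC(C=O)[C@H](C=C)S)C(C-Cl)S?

10

The symbol for carbon appears 10 times in the SMILES. (Cl is a single chlorine, not C + l.)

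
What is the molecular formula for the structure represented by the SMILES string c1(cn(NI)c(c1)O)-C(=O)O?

C5H5IN2O3

Heavy atoms from the SMILES: 5 C, 1 I, 2 N, 3 O.
Implicit hydrogens by atom environment:
  2 × C (aromatic): 1 H each → 2
  2 × C (aromatic): no H
  2 × O: 1 H each → 2
  1 × C: no H
  1 × I: no H
  1 × N: 1 H
  1 × N (aromatic): no H
  1 × O: no H
  Total hydrogens = 5.
Molecular formula: C5H5IN2O3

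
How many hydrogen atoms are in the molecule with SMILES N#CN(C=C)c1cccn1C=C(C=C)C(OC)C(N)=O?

16

Hydrogens are implicit in SMILES; fill each atom to its normal valence:
  4 × C: 1 H each → 4
  3 × C (aromatic): 1 H each → 3
  3 × C: no H
  2 × C: 2 H each → 4
  2 × N: no H
  2 × O: no H
  1 × C: 3 H
  1 × C (aromatic): no H
  1 × N: 2 H
  1 × N (aromatic): no H
  Total hydrogens = 16.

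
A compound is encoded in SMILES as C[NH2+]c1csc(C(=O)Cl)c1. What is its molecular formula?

Heavy atoms from the SMILES: 6 C, 1 Cl, 1 N, 1 O, 1 S.
Implicit hydrogens by atom environment:
  2 × C (aromatic): 1 H each → 2
  2 × C (aromatic): no H
  1 × C: 3 H
  1 × C: no H
  1 × Cl: no H
  1 × N (charge +1): 2 H
  1 × O: no H
  1 × S (aromatic): no H
  Total hydrogens = 7.
Net charge +1.
Molecular formula: C6H7ClNOS+

C6H7ClNOS+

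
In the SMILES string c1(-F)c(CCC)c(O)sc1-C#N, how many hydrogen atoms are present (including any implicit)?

Hydrogens are implicit in SMILES; fill each atom to its normal valence:
  4 × C (aromatic): no H
  2 × C: 2 H each → 4
  1 × C: 3 H
  1 × C: no H
  1 × F: no H
  1 × N: no H
  1 × O: 1 H
  1 × S (aromatic): no H
  Total hydrogens = 8.

8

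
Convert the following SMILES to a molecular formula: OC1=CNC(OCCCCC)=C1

C9H15NO2

Heavy atoms from the SMILES: 9 C, 1 N, 2 O.
Implicit hydrogens by atom environment:
  4 × C: 2 H each → 8
  2 × C (aromatic): 1 H each → 2
  2 × C (aromatic): no H
  1 × C: 3 H
  1 × N (aromatic): 1 H
  1 × O: 1 H
  1 × O: no H
  Total hydrogens = 15.
Molecular formula: C9H15NO2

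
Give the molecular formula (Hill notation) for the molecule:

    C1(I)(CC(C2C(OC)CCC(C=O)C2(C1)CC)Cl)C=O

Heavy atoms from the SMILES: 15 C, 1 Cl, 1 I, 3 O.
Implicit hydrogens by atom environment:
  6 × C: 1 H each → 6
  5 × C: 2 H each → 10
  3 × O: no H
  2 × C: 3 H each → 6
  2 × C: no H
  1 × Cl: no H
  1 × I: no H
  Total hydrogens = 22.
Molecular formula: C15H22ClIO3

C15H22ClIO3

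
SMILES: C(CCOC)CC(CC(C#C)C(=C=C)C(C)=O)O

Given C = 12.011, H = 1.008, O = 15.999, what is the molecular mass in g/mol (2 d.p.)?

250.34

Molecular formula: C15H22O3.
M = 15×12.011 + 22×1.008 + 3×15.999 = 250.34 g/mol.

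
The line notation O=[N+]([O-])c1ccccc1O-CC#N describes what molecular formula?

Heavy atoms from the SMILES: 8 C, 2 N, 3 O.
Implicit hydrogens by atom environment:
  4 × C (aromatic): 1 H each → 4
  2 × C (aromatic): no H
  2 × O: no H
  1 × C: 2 H
  1 × C: no H
  1 × N (charge +1): no H
  1 × N: no H
  1 × O (charge -1): no H
  Total hydrogens = 6.
Molecular formula: C8H6N2O3

C8H6N2O3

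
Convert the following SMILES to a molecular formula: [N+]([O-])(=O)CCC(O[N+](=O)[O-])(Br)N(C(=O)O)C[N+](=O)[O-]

Heavy atoms from the SMILES: 1 Br, 5 C, 4 N, 9 O.
Implicit hydrogens by atom environment:
  5 × O: no H
  3 × C: 2 H each → 6
  3 × N (charge +1): no H
  3 × O (charge -1): no H
  2 × C: no H
  1 × Br: no H
  1 × N: no H
  1 × O: 1 H
  Total hydrogens = 7.
Molecular formula: C5H7BrN4O9

C5H7BrN4O9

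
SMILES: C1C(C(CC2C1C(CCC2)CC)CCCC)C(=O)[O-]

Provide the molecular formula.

C17H29O2-

Heavy atoms from the SMILES: 17 C, 2 O.
Implicit hydrogens by atom environment:
  9 × C: 2 H each → 18
  5 × C: 1 H each → 5
  2 × C: 3 H each → 6
  1 × C: no H
  1 × O: no H
  1 × O (charge -1): no H
  Total hydrogens = 29.
Net charge -1.
Molecular formula: C17H29O2-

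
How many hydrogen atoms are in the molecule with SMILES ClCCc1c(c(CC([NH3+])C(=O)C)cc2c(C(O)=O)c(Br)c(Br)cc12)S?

Hydrogens are implicit in SMILES; fill each atom to its normal valence:
  8 × C (aromatic): no H
  3 × C: 2 H each → 6
  2 × Br: no H
  2 × C (aromatic): 1 H each → 2
  2 × C: no H
  2 × O: no H
  1 × C: 3 H
  1 × C: 1 H
  1 × Cl: no H
  1 × N (charge +1): 3 H
  1 × O: 1 H
  1 × S: 1 H
  Total hydrogens = 17.

17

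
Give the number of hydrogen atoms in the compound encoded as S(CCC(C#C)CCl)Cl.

Hydrogens are implicit in SMILES; fill each atom to its normal valence:
  3 × C: 2 H each → 6
  2 × C: 1 H each → 2
  2 × Cl: no H
  1 × C: no H
  1 × S: no H
  Total hydrogens = 8.

8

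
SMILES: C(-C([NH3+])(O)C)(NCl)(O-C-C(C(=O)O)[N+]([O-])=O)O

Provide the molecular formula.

Heavy atoms from the SMILES: 6 C, 1 Cl, 3 N, 7 O.
Implicit hydrogens by atom environment:
  3 × C: no H
  3 × O: 1 H each → 3
  3 × O: no H
  1 × C: 3 H
  1 × C: 2 H
  1 × C: 1 H
  1 × Cl: no H
  1 × N (charge +1): 3 H
  1 × N: 1 H
  1 × N (charge +1): no H
  1 × O (charge -1): no H
  Total hydrogens = 13.
Net charge +1.
Molecular formula: C6H13ClN3O7+

C6H13ClN3O7+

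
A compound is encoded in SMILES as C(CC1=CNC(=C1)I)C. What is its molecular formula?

Heavy atoms from the SMILES: 7 C, 1 I, 1 N.
Implicit hydrogens by atom environment:
  2 × C: 2 H each → 4
  2 × C (aromatic): 1 H each → 2
  2 × C (aromatic): no H
  1 × C: 3 H
  1 × I: no H
  1 × N (aromatic): 1 H
  Total hydrogens = 10.
Molecular formula: C7H10IN

C7H10IN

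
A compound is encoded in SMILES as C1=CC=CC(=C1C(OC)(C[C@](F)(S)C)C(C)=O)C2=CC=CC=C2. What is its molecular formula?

Heavy atoms from the SMILES: 19 C, 1 F, 2 O, 1 S.
Implicit hydrogens by atom environment:
  9 × C (aromatic): 1 H each → 9
  3 × C: 3 H each → 9
  3 × C: no H
  3 × C (aromatic): no H
  2 × O: no H
  1 × C: 2 H
  1 × F: no H
  1 × S: 1 H
  Total hydrogens = 21.
Molecular formula: C19H21FO2S

C19H21FO2S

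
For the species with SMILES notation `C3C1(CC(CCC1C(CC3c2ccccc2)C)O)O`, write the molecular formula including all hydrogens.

Heavy atoms from the SMILES: 17 C, 2 O.
Implicit hydrogens by atom environment:
  5 × C: 2 H each → 10
  5 × C (aromatic): 1 H each → 5
  4 × C: 1 H each → 4
  2 × O: 1 H each → 2
  1 × C: 3 H
  1 × C: no H
  1 × C (aromatic): no H
  Total hydrogens = 24.
Molecular formula: C17H24O2

C17H24O2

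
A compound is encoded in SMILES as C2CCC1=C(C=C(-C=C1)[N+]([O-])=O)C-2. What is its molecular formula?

Heavy atoms from the SMILES: 10 C, 1 N, 2 O.
Implicit hydrogens by atom environment:
  4 × C: 2 H each → 8
  3 × C (aromatic): 1 H each → 3
  3 × C (aromatic): no H
  1 × N (charge +1): no H
  1 × O: no H
  1 × O (charge -1): no H
  Total hydrogens = 11.
Molecular formula: C10H11NO2

C10H11NO2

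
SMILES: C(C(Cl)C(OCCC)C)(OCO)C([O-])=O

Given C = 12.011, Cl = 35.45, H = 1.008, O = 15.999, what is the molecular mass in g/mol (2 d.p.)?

239.67

Molecular formula: C9H16ClO5-.
M = 9×12.011 + 1×35.45 + 16×1.008 + 5×15.999 = 239.67 g/mol.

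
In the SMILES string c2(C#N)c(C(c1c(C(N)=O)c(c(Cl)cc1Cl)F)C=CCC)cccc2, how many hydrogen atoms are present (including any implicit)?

15

Hydrogens are implicit in SMILES; fill each atom to its normal valence:
  7 × C (aromatic): no H
  5 × C (aromatic): 1 H each → 5
  3 × C: 1 H each → 3
  2 × C: no H
  2 × Cl: no H
  1 × C: 3 H
  1 × C: 2 H
  1 × F: no H
  1 × N: 2 H
  1 × N: no H
  1 × O: no H
  Total hydrogens = 15.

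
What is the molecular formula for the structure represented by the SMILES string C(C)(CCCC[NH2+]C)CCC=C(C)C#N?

C13H25N2+

Heavy atoms from the SMILES: 13 C, 2 N.
Implicit hydrogens by atom environment:
  6 × C: 2 H each → 12
  3 × C: 3 H each → 9
  2 × C: 1 H each → 2
  2 × C: no H
  1 × N (charge +1): 2 H
  1 × N: no H
  Total hydrogens = 25.
Net charge +1.
Molecular formula: C13H25N2+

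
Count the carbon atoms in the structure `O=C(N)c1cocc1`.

The symbol for carbon appears 5 times in the SMILES. Lowercase c denotes aromatic carbon and counts toward C.

5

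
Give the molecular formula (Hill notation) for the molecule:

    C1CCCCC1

C6H12

Heavy atoms from the SMILES: 6 C.
Implicit hydrogens by atom environment:
  6 × C: 2 H each → 12
  Total hydrogens = 12.
Molecular formula: C6H12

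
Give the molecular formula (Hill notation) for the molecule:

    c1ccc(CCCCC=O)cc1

Heavy atoms from the SMILES: 11 C, 1 O.
Implicit hydrogens by atom environment:
  5 × C (aromatic): 1 H each → 5
  4 × C: 2 H each → 8
  1 × C: 1 H
  1 × C (aromatic): no H
  1 × O: no H
  Total hydrogens = 14.
Molecular formula: C11H14O

C11H14O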